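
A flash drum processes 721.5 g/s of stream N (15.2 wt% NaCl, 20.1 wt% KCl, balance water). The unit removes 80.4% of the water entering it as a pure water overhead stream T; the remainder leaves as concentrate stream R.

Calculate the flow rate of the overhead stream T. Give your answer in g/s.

375.3 g/s

water entering = 721.5×0.647 = 466.81 g/s; overhead removed = 0.804×466.81 = 375.32 g/s.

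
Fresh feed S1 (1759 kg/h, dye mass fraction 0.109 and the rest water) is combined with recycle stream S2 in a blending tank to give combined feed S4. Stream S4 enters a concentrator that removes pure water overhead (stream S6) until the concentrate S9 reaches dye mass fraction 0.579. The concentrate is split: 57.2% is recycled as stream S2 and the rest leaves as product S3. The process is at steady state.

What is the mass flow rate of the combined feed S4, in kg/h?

Overall dye balance (none leaves overhead): dye in fresh feed = dye in product, i.e. 1759×0.109 = (1−0.572)·S9·0.579.
S9 = 191.73/(0.579×0.428) = 773.7 kg/h.
Recycle S2 = 0.572×773.7 = 442.55 kg/h.
Combined feed S4 = 1759 + 442.55 = 2201.6 kg/h.

2202 kg/h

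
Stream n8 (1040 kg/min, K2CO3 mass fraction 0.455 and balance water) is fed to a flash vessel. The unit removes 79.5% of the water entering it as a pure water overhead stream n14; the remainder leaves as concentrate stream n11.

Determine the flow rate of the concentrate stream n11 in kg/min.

water entering = 1040×0.545 = 566.8 kg/min; overhead removed = 0.795×566.8 = 450.61 kg/min.
Concentrate = 1040 − 450.61 = 589.39 kg/min.

589.4 kg/min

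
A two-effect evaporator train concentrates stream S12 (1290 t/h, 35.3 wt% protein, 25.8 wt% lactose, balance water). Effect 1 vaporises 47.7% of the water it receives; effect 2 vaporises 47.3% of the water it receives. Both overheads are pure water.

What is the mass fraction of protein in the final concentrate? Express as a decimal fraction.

0.4915

water in feed = 1290×0.389 = 501.81 t/h.
After stage 1: water left = (1−0.477)×501.81 = 262.45; stream total = 1050.6 t/h.
After stage 2: water left = (1−0.473)×262.45 = 138.31; final concentrate = 926.5 t/h.
protein fraction = 455.37/926.5 = 0.4915.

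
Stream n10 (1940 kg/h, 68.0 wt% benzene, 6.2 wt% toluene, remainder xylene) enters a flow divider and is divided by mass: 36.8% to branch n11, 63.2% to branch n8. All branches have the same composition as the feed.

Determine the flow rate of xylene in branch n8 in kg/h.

Branch n8 total = 0.632×1940 = 1226.1 kg/h.
xylene in n8 = 0.258×1226.1 = 316.33 kg/h.

316.3 kg/h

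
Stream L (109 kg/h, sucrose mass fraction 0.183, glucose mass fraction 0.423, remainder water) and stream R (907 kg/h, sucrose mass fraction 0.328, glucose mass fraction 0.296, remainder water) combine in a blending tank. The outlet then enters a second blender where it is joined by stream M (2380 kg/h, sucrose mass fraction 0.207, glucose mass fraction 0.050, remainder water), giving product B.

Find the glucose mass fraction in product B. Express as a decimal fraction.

0.128

Overall, product flow = 3396 kg/h.
glucose in = 109×0.423 + 907×0.296 + 2380×0.050 = 433.58 kg/h.
glucose fraction in B = 0.128.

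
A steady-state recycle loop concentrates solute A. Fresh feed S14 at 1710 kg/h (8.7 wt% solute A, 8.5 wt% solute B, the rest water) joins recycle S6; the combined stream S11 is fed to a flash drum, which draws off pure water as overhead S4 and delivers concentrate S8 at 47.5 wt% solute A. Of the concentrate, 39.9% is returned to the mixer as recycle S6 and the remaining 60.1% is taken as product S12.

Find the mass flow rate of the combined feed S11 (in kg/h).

Overall solute A balance (none leaves overhead): solute A in fresh feed = solute A in product, i.e. 1710×0.087 = (1−0.399)·S8·0.475.
S8 = 148.77/(0.475×0.601) = 521.13 kg/h.
Recycle S6 = 0.399×521.13 = 207.93 kg/h.
Combined feed S11 = 1710 + 207.93 = 1917.9 kg/h.

1918 kg/h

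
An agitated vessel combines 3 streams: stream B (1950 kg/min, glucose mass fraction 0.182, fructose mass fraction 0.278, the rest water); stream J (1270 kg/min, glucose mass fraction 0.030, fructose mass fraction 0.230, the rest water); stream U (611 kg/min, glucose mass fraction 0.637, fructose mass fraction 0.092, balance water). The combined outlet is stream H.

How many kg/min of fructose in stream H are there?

890.4 kg/min

fructose out = fructose in = 1950×0.278 + 1270×0.230 + 611×0.092 = 890.41 kg/min.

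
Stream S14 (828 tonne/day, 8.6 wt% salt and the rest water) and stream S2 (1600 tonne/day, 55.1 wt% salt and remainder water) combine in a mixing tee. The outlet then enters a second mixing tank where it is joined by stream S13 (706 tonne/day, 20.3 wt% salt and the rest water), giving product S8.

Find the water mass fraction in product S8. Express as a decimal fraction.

Overall, product flow = 3134 tonne/day.
water in = 828×0.914 + 1600×0.449 + 706×0.797 = 2037.9 tonne/day.
water fraction in S8 = 0.650.

0.650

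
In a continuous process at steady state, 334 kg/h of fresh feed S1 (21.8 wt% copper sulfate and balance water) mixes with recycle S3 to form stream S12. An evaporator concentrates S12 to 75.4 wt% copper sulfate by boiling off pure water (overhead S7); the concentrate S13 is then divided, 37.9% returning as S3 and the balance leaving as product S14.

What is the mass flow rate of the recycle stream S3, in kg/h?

Overall copper sulfate balance (none leaves overhead): copper sulfate in fresh feed = copper sulfate in product, i.e. 334×0.218 = (1−0.379)·S13·0.754.
S13 = 72.812/(0.754×0.621) = 155.5 kg/h.
Recycle S3 = 0.379×155.5 = 58.936 kg/h.

58.94 kg/h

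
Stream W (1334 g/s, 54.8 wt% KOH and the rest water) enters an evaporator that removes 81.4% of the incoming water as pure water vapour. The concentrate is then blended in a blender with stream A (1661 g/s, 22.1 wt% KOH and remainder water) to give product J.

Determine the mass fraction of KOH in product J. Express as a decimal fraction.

Vapour removed = 0.814×0.452×1334 = 490.82 g/s; concentrate = 843.18 g/s.
KOH reaching the mixer = 731.03 (from concentrate) + 1661×0.221 = 1098.1 g/s.
Product flow = 843.18 + 1661 = 2504.2 g/s; KOH fraction = 0.4385.

0.4385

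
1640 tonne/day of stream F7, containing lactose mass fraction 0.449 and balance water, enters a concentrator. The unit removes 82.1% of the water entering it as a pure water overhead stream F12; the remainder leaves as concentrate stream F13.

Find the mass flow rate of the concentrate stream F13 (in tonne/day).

898.1 tonne/day

water entering = 1640×0.551 = 903.64 tonne/day; overhead removed = 0.821×903.64 = 741.89 tonne/day.
Concentrate = 1640 − 741.89 = 898.11 tonne/day.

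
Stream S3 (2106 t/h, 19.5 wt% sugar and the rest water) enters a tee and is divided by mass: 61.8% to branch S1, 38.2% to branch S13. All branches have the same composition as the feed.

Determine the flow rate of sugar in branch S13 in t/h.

156.9 t/h

Branch S13 total = 0.382×2106 = 804.49 t/h.
sugar in S13 = 0.195×804.49 = 156.88 t/h.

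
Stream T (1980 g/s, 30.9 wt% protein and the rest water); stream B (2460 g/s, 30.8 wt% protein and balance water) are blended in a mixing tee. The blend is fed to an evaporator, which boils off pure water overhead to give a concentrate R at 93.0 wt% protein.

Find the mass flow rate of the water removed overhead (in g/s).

protein entering = 1980×0.309 + 2460×0.308 = 1369.5 g/s.
All protein reports to R, so R = 1369.5/0.930 = 1472.6 g/s.
Total feed = 4440 g/s; overhead = 4440 − 1472.6 = 2967.4 g/s.

2967 g/s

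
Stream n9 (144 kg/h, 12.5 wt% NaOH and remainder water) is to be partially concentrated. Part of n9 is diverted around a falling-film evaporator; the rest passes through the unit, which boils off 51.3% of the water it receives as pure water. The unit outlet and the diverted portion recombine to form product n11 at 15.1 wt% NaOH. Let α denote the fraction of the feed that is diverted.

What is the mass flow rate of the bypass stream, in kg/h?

88.76 kg/h

All 144×0.125 = 18 kg/h of NaOH reaches n11, so n11 = 18/0.151 = 119.21 kg/h and vapour = 24.795 kg/h.
The evaporator receives (1−α)·144 of feed at 0.875 water and removes 0.513 of that water:
0.513×0.875×(1−α)×144 = 24.795
(1−α) = 24.795/64.638 = 0.3836;  α = 0.6164.
Bypass flow = 0.6164×144 = 88.763 kg/h.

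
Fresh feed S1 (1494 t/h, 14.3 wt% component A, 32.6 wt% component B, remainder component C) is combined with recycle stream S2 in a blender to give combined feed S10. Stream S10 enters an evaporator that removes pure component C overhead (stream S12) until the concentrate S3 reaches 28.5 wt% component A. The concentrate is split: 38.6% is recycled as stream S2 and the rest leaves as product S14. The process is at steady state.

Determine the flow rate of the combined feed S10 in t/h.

1965 t/h

Overall component A balance (none leaves overhead): component A in fresh feed = component A in product, i.e. 1494×0.143 = (1−0.386)·S3·0.285.
S3 = 213.64/(0.285×0.614) = 1220.9 t/h.
Recycle S2 = 0.386×1220.9 = 471.26 t/h.
Combined feed S10 = 1494 + 471.26 = 1965.3 t/h.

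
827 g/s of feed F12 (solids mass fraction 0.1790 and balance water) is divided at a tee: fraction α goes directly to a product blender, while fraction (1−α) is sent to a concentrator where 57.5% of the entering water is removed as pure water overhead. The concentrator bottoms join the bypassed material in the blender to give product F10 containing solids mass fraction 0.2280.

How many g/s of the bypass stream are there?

450.5 g/s

All 827×0.179 = 148.03 g/s of solids reaches F10, so F10 = 148.03/0.228 = 649.27 g/s and vapour = 177.73 g/s.
The evaporator receives (1−α)·827 of feed at 0.821 water and removes 0.575 of that water:
0.575×0.821×(1−α)×827 = 177.73
(1−α) = 177.73/390.41 = 0.4553;  α = 0.5447.
Bypass flow = 0.5447×827 = 450.51 g/s.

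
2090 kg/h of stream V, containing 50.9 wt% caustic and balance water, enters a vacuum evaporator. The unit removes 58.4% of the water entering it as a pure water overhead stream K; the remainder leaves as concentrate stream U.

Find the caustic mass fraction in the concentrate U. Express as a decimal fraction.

0.7136

caustic is not removed: 2090×0.509 = 1063.8 kg/h of caustic enters U.
water entering = 2090×0.491 = 1026.2 kg/h; overhead removed = 0.584×1026.2 = 599.29 kg/h.
Concentrate = 2090 − 599.29 = 1490.7 kg/h.
Mass fraction = 1063.8/1490.7 = 0.7136.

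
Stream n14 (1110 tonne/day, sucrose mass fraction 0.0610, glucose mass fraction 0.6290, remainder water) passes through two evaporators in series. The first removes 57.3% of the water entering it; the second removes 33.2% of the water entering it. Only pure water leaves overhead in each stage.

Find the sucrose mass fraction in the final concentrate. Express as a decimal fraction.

0.0784

water in feed = 1110×0.310 = 344.1 tonne/day.
After stage 1: water left = (1−0.573)×344.1 = 146.93; stream total = 912.83 tonne/day.
After stage 2: water left = (1−0.332)×146.93 = 98.15; final concentrate = 864.05 tonne/day.
sucrose fraction = 67.71/864.05 = 0.0784.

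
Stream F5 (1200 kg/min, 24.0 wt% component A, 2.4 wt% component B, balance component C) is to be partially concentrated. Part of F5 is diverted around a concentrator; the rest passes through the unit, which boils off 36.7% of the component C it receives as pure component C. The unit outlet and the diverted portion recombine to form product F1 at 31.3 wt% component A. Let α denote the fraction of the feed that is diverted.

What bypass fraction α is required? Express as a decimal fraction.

All 1200×0.240 = 288 kg/min of component A reaches F1, so F1 = 288/0.313 = 920.13 kg/min and vapour = 279.87 kg/min.
The evaporator receives (1−α)·1200 of feed at 0.736 component C and removes 0.367 of that component C:
0.367×0.736×(1−α)×1200 = 279.87
(1−α) = 279.87/324.13 = 0.8634;  α = 0.1366.

0.137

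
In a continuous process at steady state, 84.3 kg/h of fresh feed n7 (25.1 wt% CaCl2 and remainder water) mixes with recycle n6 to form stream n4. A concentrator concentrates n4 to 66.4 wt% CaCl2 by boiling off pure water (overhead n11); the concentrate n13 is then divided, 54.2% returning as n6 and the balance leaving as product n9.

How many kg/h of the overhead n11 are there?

Overall CaCl2 balance (none leaves overhead): CaCl2 in fresh feed = CaCl2 in product, i.e. 84.3×0.251 = (1−0.542)·n13·0.664.
n13 = 21.159/(0.664×0.458) = 69.577 kg/h.
Recycle n6 = 0.542×69.577 = 37.711 kg/h.
Combined feed n4 = 84.3 + 37.711 = 122.01 kg/h.
Overhead n11 = n4 − n13 = 122.01 − 69.577 = 52.434 kg/h.

52.43 kg/h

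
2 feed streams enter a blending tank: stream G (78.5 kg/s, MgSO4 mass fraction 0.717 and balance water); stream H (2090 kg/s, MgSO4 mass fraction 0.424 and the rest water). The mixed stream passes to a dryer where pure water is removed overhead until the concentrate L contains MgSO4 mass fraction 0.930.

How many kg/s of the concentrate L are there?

MgSO4 entering = 78.5×0.717 + 2090×0.424 = 942.44 kg/s.
All MgSO4 reports to L, so L = 942.44/0.930 = 1013.4 kg/s.

1013 kg/s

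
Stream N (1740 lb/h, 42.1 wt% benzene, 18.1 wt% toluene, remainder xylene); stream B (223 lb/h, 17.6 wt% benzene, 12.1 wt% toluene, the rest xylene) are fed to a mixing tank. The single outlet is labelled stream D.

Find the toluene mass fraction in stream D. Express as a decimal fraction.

0.1742

Total flow out = 1740 + 223 = 1963 lb/h.
toluene in = 1740×0.181 + 223×0.121 = 341.92 lb/h.
toluene mass fraction in D = 341.92/1963 = 0.1742.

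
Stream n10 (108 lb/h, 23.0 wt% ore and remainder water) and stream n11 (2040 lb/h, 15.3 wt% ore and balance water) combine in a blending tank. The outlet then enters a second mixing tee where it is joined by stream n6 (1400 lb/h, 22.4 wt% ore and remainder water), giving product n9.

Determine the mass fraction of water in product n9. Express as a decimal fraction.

0.8166

Overall, product flow = 3548 lb/h.
water in = 108×0.770 + 2040×0.847 + 1400×0.776 = 2897.4 lb/h.
water fraction in n9 = 0.8166.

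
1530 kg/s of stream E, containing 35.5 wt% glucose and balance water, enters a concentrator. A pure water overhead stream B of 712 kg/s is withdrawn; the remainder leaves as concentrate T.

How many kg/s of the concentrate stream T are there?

Concentrate = 1530 − 712 = 818 kg/s.

818 kg/s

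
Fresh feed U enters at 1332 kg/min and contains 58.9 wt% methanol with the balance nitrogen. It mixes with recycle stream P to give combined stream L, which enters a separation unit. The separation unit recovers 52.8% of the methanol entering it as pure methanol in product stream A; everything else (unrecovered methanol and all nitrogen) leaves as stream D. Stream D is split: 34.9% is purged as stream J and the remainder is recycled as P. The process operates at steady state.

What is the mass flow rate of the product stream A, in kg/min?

598 kg/min

methanol in L: m_A = 1332×0.589 + (1−0.349)·(1−0.528)·m_A, so m_A = 784.55/0.6927 = 1132.5 kg/min.
Product A = 0.528×1132.5 = 597.99 kg/min.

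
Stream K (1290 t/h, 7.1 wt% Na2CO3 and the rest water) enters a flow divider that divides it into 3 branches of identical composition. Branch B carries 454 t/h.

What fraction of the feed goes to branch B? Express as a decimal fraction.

0.352

Fraction to B = 454/1290 = 0.3519.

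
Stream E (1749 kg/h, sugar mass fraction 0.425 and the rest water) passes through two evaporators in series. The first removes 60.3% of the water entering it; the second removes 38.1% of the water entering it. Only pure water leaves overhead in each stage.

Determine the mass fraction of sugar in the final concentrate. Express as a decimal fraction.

0.750

water in feed = 1749×0.575 = 1005.7 kg/h.
After stage 1: water left = (1−0.603)×1005.7 = 399.25; stream total = 1142.6 kg/h.
After stage 2: water left = (1−0.381)×399.25 = 247.14; final concentrate = 990.46 kg/h.
sugar fraction = 743.32/990.46 = 0.750.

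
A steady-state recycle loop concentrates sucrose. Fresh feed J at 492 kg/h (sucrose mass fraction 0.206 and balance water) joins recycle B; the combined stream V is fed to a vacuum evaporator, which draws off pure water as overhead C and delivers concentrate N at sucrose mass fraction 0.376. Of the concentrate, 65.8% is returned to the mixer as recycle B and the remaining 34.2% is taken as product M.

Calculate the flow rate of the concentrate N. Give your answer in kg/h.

Overall sucrose balance (none leaves overhead): sucrose in fresh feed = sucrose in product, i.e. 492×0.206 = (1−0.658)·N·0.376.
N = 101.35/(0.376×0.342) = 788.17 kg/h.

788.2 kg/h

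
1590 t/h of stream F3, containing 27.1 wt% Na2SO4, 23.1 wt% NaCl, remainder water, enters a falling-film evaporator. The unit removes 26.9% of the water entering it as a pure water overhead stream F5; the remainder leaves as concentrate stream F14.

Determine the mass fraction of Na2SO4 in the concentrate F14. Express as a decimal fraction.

0.3129

Na2SO4 is not removed: 1590×0.271 = 430.89 t/h of Na2SO4 enters F14.
water entering = 1590×0.498 = 791.82 t/h; overhead removed = 0.269×791.82 = 213 t/h.
Concentrate = 1590 − 213 = 1377 t/h.
Mass fraction = 430.89/1377 = 0.3129.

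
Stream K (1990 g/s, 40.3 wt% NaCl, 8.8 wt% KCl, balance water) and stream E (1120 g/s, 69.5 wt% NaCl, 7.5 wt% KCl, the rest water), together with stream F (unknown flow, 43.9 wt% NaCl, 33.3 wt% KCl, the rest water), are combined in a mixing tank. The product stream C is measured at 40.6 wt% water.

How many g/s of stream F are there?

Let F be the unknown flow. Total out = 3110 + F.
water balance: 1270.5 + 0.228·F = 0.406·(3110 + F)
(0.228 − 0.406)·F = 0.406×3110 − 1270.5 = -7.85
F = -7.85 / -0.178 = 44.101 g/s

44.1 g/s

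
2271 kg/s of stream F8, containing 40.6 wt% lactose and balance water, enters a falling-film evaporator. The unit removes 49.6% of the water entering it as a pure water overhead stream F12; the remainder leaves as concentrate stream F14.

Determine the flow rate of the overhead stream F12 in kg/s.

water entering = 2271×0.594 = 1349 kg/s; overhead removed = 0.496×1349 = 669.09 kg/s.

669.1 kg/s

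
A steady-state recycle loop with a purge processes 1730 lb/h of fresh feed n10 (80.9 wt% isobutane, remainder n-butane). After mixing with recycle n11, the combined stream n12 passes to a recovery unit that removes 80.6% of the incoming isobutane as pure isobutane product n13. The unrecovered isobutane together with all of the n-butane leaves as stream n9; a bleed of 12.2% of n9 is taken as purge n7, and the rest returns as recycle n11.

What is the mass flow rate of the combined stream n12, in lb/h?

n-butane enters only via n10 and leaves only via the purge: 1730×0.191 = 0.122×(n-butane in n9), and the recovery unit passes all n-butane, so n-butane in n12 = n-butane in n9 = 2708.4 lb/h.
isobutane in n12: m_A = 1730×0.809 + (1−0.122)·(1−0.806)·m_A, so m_A = 1399.6/0.8297 = 1686.9 lb/h.
n12 = 1686.9 + 2708.4 = 4395.3 lb/h.

4395 lb/h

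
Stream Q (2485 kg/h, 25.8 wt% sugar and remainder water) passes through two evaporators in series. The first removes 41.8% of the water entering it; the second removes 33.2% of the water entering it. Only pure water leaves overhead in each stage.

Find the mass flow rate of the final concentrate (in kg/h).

1358 kg/h

water in feed = 2485×0.742 = 1843.9 kg/h.
After stage 1: water left = (1−0.418)×1843.9 = 1073.1; stream total = 1714.3 kg/h.
After stage 2: water left = (1−0.332)×1073.1 = 716.85; final concentrate = 1358 kg/h.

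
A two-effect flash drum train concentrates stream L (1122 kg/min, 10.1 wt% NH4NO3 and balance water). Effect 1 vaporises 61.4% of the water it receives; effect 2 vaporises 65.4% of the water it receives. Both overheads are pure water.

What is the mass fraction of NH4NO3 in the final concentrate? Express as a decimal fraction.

0.4569

water in feed = 1122×0.899 = 1008.7 kg/min.
After stage 1: water left = (1−0.614)×1008.7 = 389.35; stream total = 502.67 kg/min.
After stage 2: water left = (1−0.654)×389.35 = 134.71; final concentrate = 248.04 kg/min.
NH4NO3 fraction = 113.32/248.04 = 0.4569.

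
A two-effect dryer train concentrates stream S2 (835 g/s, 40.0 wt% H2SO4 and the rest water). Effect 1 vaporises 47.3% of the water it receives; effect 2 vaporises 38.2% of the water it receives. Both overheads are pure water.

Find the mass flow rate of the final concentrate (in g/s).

water in feed = 835×0.600 = 501 g/s.
After stage 1: water left = (1−0.473)×501 = 264.03; stream total = 598.03 g/s.
After stage 2: water left = (1−0.382)×264.03 = 163.17; final concentrate = 497.17 g/s.

497.2 g/s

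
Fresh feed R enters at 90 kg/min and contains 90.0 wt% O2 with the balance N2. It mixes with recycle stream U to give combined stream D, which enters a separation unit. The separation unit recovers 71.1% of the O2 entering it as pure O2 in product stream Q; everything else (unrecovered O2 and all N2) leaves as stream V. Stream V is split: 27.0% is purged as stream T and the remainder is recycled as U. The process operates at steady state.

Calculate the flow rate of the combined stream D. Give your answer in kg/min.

N2 enters only via R and leaves only via the purge: 90×0.100 = 0.270×(N2 in V), and the separation unit passes all N2, so N2 in D = N2 in V = 33.333 kg/min.
O2 in D: m_A = 90×0.900 + (1−0.270)·(1−0.711)·m_A, so m_A = 81/0.7890 = 102.66 kg/min.
D = 102.66 + 33.333 = 135.99 kg/min.

136 kg/min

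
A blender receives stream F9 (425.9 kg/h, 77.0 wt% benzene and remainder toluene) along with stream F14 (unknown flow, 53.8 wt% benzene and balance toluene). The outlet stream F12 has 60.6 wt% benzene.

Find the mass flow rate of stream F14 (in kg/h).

Let F14 be the unknown flow. Total out = 425.9 + F14.
benzene balance: 327.94 + 0.538·F14 = 0.606·(425.9 + F14)
(0.538 − 0.606)·F14 = 0.606×425.9 − 327.94 = -69.848
F14 = -69.848 / -0.068 = 1027.2 kg/h

1027 kg/h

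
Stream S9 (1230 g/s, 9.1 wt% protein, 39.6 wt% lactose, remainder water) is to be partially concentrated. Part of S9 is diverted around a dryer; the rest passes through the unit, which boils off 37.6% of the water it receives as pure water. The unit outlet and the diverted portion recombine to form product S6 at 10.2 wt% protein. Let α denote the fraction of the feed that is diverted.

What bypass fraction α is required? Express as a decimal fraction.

0.441

All 1230×0.091 = 111.93 g/s of protein reaches S6, so S6 = 111.93/0.102 = 1097.4 g/s and vapour = 132.65 g/s.
The evaporator receives (1−α)·1230 of feed at 0.513 water and removes 0.376 of that water:
0.376×0.513×(1−α)×1230 = 132.65
(1−α) = 132.65/237.25 = 0.5591;  α = 0.4409.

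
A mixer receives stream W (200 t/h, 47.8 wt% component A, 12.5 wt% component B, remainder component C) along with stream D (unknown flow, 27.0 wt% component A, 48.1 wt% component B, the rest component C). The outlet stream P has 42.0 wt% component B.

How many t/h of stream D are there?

967.2 t/h

Let D be the unknown flow. Total out = 200 + D.
component B balance: 25 + 0.481·D = 0.420·(200 + D)
(0.481 − 0.420)·D = 0.420×200 − 25 = 59
D = 59 / 0.061 = 967.21 t/h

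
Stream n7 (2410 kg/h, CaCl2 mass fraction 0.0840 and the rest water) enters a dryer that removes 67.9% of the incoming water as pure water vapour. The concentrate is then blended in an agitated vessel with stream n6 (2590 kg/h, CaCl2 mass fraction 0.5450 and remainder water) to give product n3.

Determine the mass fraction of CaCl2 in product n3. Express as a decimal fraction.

0.4610

Vapour removed = 0.679×0.916×2410 = 1498.9 kg/h; concentrate = 911.07 kg/h.
CaCl2 reaching the mixer = 202.44 (from concentrate) + 2590×0.545 = 1614 kg/h.
Product flow = 911.07 + 2590 = 3501.1 kg/h; CaCl2 fraction = 0.4610.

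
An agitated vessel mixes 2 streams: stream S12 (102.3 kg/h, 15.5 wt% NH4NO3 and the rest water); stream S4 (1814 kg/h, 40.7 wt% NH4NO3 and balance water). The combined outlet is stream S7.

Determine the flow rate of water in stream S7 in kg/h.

water out = water in = 102.3×0.845 + 1814×0.593 = 1162.1 kg/h.

1162 kg/h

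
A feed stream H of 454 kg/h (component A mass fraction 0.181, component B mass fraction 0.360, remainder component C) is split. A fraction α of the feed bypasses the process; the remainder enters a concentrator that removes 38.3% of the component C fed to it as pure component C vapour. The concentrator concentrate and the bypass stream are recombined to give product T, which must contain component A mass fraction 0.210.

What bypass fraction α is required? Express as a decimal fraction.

0.214

All 454×0.181 = 82.174 kg/h of component A reaches T, so T = 82.174/0.210 = 391.3 kg/h and vapour = 62.695 kg/h.
The evaporator receives (1−α)·454 of feed at 0.459 component C and removes 0.383 of that component C:
0.383×0.459×(1−α)×454 = 62.695
(1−α) = 62.695/79.812 = 0.7855;  α = 0.2145.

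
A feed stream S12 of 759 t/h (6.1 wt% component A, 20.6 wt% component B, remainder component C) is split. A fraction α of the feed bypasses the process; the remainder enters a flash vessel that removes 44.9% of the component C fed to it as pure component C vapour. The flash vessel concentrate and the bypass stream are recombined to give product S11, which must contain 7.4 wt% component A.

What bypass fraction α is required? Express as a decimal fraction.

All 759×0.061 = 46.299 t/h of component A reaches S11, so S11 = 46.299/0.074 = 625.66 t/h and vapour = 133.34 t/h.
The evaporator receives (1−α)·759 of feed at 0.733 component C and removes 0.449 of that component C:
0.449×0.733×(1−α)×759 = 133.34
(1−α) = 133.34/249.8 = 0.5338;  α = 0.4662.

0.466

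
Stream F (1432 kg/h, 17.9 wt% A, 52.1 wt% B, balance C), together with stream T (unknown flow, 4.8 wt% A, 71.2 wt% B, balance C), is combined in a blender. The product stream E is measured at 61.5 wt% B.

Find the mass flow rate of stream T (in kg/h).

1388 kg/h

Let T be the unknown flow. Total out = 1432 + T.
B balance: 746.07 + 0.712·T = 0.615·(1432 + T)
(0.712 − 0.615)·T = 0.615×1432 − 746.07 = 134.61
T = 134.61 / 0.097 = 1387.7 kg/h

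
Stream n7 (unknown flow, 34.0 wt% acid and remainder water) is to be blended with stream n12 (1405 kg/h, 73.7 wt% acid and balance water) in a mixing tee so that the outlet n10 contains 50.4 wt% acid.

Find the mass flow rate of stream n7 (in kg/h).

1996 kg/h

Let n7 be the unknown flow. Total out = 1405 + n7.
acid balance: 1035.5 + 0.340·n7 = 0.504·(1405 + n7)
(0.340 − 0.504)·n7 = 0.504×1405 − 1035.5 = -327.36
n7 = -327.36 / -0.164 = 1996.1 kg/h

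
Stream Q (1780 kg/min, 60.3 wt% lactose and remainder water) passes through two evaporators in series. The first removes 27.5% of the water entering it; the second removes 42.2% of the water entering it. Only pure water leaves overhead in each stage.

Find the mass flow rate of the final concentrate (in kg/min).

1369 kg/min

water in feed = 1780×0.397 = 706.66 kg/min.
After stage 1: water left = (1−0.275)×706.66 = 512.33; stream total = 1585.7 kg/min.
After stage 2: water left = (1−0.422)×512.33 = 296.13; final concentrate = 1369.5 kg/min.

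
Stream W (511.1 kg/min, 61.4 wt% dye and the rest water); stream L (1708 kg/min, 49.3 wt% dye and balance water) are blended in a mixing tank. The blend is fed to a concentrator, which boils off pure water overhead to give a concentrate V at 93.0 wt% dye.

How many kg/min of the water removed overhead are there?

dye entering = 511.1×0.614 + 1708×0.493 = 1155.9 kg/min.
All dye reports to V, so V = 1155.9/0.930 = 1242.9 kg/min.
Total feed = 2219.1 kg/min; overhead = 2219.1 − 1242.9 = 976.24 kg/min.

976.2 kg/min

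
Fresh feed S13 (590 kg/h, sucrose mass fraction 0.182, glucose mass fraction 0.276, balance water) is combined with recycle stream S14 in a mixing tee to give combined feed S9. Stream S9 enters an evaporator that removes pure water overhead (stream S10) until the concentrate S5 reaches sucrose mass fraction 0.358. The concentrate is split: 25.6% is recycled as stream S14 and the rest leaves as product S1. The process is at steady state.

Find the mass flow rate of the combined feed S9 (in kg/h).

693.2 kg/h

Overall sucrose balance (none leaves overhead): sucrose in fresh feed = sucrose in product, i.e. 590×0.182 = (1−0.256)·S5·0.358.
S5 = 107.38/(0.358×0.744) = 403.15 kg/h.
Recycle S14 = 0.256×403.15 = 103.21 kg/h.
Combined feed S9 = 590 + 103.21 = 693.21 kg/h.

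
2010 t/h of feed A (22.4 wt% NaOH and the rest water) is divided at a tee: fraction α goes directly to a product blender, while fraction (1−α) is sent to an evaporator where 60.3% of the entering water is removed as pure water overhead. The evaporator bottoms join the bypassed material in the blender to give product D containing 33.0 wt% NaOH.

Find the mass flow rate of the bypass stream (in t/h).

All 2010×0.224 = 450.24 t/h of NaOH reaches D, so D = 450.24/0.330 = 1364.4 t/h and vapour = 645.64 t/h.
The evaporator receives (1−α)·2010 of feed at 0.776 water and removes 0.603 of that water:
0.603×0.776×(1−α)×2010 = 645.64
(1−α) = 645.64/940.54 = 0.6865;  α = 0.3135.
Bypass flow = 0.3135×2010 = 630.22 t/h.

630.2 t/h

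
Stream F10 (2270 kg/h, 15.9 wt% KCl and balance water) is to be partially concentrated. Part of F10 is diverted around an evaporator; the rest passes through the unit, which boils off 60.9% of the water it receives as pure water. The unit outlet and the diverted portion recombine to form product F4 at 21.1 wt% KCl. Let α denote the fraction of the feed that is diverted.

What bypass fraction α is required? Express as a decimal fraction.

All 2270×0.159 = 360.93 kg/h of KCl reaches F4, so F4 = 360.93/0.211 = 1710.6 kg/h and vapour = 559.43 kg/h.
The evaporator receives (1−α)·2270 of feed at 0.841 water and removes 0.609 of that water:
0.609×0.841×(1−α)×2270 = 559.43
(1−α) = 559.43/1162.6 = 0.4812;  α = 0.5188.

0.519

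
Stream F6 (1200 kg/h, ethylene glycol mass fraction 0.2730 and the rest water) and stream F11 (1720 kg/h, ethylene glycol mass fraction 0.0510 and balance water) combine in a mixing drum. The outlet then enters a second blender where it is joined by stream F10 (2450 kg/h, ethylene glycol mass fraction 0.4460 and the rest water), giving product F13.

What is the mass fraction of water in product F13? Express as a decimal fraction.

0.7192

Overall, product flow = 5370 kg/h.
water in = 1200×0.727 + 1720×0.949 + 2450×0.554 = 3862 kg/h.
water fraction in F13 = 0.7192.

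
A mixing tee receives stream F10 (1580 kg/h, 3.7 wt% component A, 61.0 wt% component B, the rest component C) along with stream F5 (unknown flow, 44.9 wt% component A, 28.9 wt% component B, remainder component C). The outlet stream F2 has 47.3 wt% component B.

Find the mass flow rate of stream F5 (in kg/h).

1176 kg/h

Let F5 be the unknown flow. Total out = 1580 + F5.
component B balance: 963.8 + 0.289·F5 = 0.473·(1580 + F5)
(0.289 − 0.473)·F5 = 0.473×1580 − 963.8 = -216.46
F5 = -216.46 / -0.184 = 1176.4 kg/h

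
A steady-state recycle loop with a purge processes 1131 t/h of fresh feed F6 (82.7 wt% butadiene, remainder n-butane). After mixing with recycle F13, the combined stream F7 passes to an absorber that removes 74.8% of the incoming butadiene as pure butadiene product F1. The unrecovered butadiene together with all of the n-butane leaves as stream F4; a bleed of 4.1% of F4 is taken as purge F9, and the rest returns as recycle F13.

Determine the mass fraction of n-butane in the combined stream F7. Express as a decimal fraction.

0.7946

n-butane enters only via F6 and leaves only via the purge: 1131×0.173 = 0.041×(n-butane in F4), and the absorber passes all n-butane, so n-butane in F7 = n-butane in F4 = 4772.3 t/h.
butadiene in F7: m_A = 1131×0.827 + (1−0.041)·(1−0.748)·m_A, so m_A = 935.34/0.7583 = 1233.4 t/h.
F7 = 1233.4 + 4772.3 = 6005.7 t/h.
n-butane fraction in F7 = 4772.3/6005.7 = 0.7946.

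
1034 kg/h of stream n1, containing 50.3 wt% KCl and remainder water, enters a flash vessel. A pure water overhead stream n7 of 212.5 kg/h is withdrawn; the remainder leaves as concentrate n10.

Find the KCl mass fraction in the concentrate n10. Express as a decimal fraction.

0.633

KCl is not removed: 1034×0.503 = 520.1 kg/h of KCl enters n10.
Concentrate = 1034 − 212.5 = 821.5 kg/h.
Mass fraction = 520.1/821.5 = 0.633.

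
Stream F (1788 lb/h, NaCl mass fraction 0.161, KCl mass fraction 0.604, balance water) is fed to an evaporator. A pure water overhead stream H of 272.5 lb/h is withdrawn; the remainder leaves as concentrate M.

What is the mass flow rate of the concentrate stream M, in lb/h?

Concentrate = 1788 − 272.5 = 1515.5 lb/h.

1516 lb/h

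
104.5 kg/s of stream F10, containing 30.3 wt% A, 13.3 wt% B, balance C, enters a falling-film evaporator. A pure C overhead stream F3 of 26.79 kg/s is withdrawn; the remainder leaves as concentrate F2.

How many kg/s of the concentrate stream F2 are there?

Concentrate = 104.5 − 26.79 = 77.71 kg/s.

77.71 kg/s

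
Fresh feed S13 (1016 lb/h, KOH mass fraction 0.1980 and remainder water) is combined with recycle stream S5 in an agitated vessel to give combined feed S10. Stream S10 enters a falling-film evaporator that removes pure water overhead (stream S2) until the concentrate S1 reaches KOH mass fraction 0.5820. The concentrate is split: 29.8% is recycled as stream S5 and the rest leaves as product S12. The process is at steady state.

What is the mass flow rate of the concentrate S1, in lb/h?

492.4 lb/h

Overall KOH balance (none leaves overhead): KOH in fresh feed = KOH in product, i.e. 1016×0.198 = (1−0.298)·S1·0.582.
S1 = 201.17/(0.582×0.702) = 492.38 lb/h.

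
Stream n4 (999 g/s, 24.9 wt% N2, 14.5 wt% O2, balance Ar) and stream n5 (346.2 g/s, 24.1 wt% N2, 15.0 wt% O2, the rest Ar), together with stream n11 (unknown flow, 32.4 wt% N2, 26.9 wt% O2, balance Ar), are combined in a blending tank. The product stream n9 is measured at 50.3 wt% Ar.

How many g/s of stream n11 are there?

1454 g/s

Let n11 be the unknown flow. Total out = 1345.2 + n11.
Ar balance: 816.23 + 0.407·n11 = 0.503·(1345.2 + n11)
(0.407 − 0.503)·n11 = 0.503×1345.2 − 816.23 = -139.59
n11 = -139.59 / -0.096 = 1454.1 g/s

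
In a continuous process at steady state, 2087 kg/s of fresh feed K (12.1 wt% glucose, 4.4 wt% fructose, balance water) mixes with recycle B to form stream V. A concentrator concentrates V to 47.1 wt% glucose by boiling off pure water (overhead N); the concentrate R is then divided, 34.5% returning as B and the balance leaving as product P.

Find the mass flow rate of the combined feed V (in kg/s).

Overall glucose balance (none leaves overhead): glucose in fresh feed = glucose in product, i.e. 2087×0.121 = (1−0.345)·R·0.471.
R = 252.53/(0.471×0.655) = 818.55 kg/s.
Recycle B = 0.345×818.55 = 282.4 kg/s.
Combined feed V = 2087 + 282.4 = 2369.4 kg/s.

2369 kg/s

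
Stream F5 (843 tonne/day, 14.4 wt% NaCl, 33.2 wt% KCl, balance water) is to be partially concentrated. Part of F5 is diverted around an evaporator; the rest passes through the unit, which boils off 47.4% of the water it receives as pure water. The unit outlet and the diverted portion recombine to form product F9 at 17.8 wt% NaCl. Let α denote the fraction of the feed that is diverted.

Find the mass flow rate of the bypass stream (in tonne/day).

All 843×0.144 = 121.39 tonne/day of NaCl reaches F9, so F9 = 121.39/0.178 = 681.98 tonne/day and vapour = 161.02 tonne/day.
The evaporator receives (1−α)·843 of feed at 0.524 water and removes 0.474 of that water:
0.474×0.524×(1−α)×843 = 161.02
(1−α) = 161.02/209.38 = 0.7690;  α = 0.2310.
Bypass flow = 0.2310×843 = 194.7 tonne/day.

194.7 tonne/day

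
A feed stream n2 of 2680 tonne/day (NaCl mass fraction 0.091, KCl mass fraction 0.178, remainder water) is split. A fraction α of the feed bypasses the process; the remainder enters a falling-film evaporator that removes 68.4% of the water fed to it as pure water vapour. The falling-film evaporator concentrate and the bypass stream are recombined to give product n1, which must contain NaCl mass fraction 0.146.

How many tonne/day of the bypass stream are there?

660.8 tonne/day

All 2680×0.091 = 243.88 tonne/day of NaCl reaches n1, so n1 = 243.88/0.146 = 1670.4 tonne/day and vapour = 1009.6 tonne/day.
The evaporator receives (1−α)·2680 of feed at 0.731 water and removes 0.684 of that water:
0.684×0.731×(1−α)×2680 = 1009.6
(1−α) = 1009.6/1340 = 0.7534;  α = 0.2466.
Bypass flow = 0.2466×2680 = 660.84 tonne/day.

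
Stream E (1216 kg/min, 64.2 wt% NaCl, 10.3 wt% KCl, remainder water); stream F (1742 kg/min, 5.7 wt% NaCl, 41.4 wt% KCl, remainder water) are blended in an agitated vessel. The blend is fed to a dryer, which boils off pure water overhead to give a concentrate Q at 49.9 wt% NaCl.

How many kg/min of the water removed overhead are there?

1195 kg/min

NaCl entering = 1216×0.642 + 1742×0.057 = 879.97 kg/min.
All NaCl reports to Q, so Q = 879.97/0.499 = 1763.5 kg/min.
Total feed = 2958 kg/min; overhead = 2958 − 1763.5 = 1194.5 kg/min.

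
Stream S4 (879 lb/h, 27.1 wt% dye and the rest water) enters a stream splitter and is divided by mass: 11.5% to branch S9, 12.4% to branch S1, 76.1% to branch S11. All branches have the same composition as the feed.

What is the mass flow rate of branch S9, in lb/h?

101.1 lb/h

Branch S9 flow = 0.115×879 = 101.09 lb/h.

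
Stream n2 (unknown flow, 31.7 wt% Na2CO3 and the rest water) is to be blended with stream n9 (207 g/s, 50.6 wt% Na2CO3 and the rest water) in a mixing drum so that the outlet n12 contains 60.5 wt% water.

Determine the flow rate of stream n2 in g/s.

294.6 g/s

Let n2 be the unknown flow. Total out = 207 + n2.
water balance: 102.26 + 0.683·n2 = 0.605·(207 + n2)
(0.683 − 0.605)·n2 = 0.605×207 − 102.26 = 22.977
n2 = 22.977 / 0.078 = 294.58 g/s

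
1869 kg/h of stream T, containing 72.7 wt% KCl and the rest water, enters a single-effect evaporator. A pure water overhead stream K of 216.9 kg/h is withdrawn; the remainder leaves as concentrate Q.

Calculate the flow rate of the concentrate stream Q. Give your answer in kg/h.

Concentrate = 1869 − 216.9 = 1652.1 kg/h.

1652 kg/h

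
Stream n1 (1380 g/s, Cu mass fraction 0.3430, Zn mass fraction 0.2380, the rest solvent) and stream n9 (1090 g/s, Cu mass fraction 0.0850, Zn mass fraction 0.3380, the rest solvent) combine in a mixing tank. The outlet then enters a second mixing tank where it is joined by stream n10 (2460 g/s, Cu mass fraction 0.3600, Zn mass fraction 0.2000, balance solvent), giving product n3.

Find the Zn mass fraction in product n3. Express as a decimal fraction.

0.2411

Overall, product flow = 4930 g/s.
Zn in = 1380×0.238 + 1090×0.338 + 2460×0.200 = 1188.9 g/s.
Zn fraction in n3 = 0.2411.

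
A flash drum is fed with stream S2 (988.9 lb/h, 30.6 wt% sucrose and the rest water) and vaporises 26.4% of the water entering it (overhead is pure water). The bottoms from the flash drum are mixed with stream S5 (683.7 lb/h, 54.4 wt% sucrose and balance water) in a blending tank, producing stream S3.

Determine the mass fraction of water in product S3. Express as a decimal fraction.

Vapour removed = 0.264×0.694×988.9 = 181.18 lb/h; concentrate = 807.72 lb/h.
water reaching the mixer = 505.11 (from concentrate) + 683.7×0.456 = 816.88 lb/h.
Product flow = 807.72 + 683.7 = 1491.4 lb/h; water fraction = 0.5477.

0.5477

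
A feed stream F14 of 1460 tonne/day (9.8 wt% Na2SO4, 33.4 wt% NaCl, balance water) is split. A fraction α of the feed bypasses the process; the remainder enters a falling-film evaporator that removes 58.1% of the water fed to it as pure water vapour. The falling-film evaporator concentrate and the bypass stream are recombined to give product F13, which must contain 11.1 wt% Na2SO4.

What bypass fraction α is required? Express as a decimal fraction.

0.645

All 1460×0.098 = 143.08 tonne/day of Na2SO4 reaches F13, so F13 = 143.08/0.111 = 1289 tonne/day and vapour = 170.99 tonne/day.
The evaporator receives (1−α)·1460 of feed at 0.568 water and removes 0.581 of that water:
0.581×0.568×(1−α)×1460 = 170.99
(1−α) = 170.99/481.81 = 0.3549;  α = 0.6451.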